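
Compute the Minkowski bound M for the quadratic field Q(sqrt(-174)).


d = -174, d mod 4 = 2, so disc(K) = 4d = -696; |disc(K)| = 696
Imaginary quadratic field, so n = 2, s = r2 = 1, r1 = 0
M = (n!/n^n) * (4/pi)^s * sqrt(|disc(K)|) = (2!/2^2) * (4/pi)^1 * sqrt(696)
= 0.5 * 1.273240 * 26.381812
= 16.7952

16.7952


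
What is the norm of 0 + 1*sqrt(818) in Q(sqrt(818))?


N(a + b*sqrt(d)) = a^2 - d*b^2
= (0)^2 - (818)*(1)^2
= 0 - 818
= -818

-818


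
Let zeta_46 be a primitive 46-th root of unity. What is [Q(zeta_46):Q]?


The degree equals Euler's totient phi(46).
46 = 2 * 23
phi(46) = 22

22


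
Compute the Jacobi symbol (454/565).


Compute (454/565) via quadratic reciprocity:
  pull out 2: (2/565) = -1  (since 565 mod 8 = 5)
  reciprocity: (227/565) -> +(565/227)
  reduce: (111/227)
  reciprocity: (111/227) -> -(227/111)
  reduce: (5/111)
  reciprocity: (5/111) -> +(111/5)
  reduce: (1/5)
  (1/5) = 1
Product of signs = 1

1


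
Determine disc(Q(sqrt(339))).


For K = Q(sqrt(d)) with d squarefree: disc(K) = d if d = 1 mod 4, and disc(K) = 4d if d = 2 or 3 mod 4.
Here d = 339, and d mod 4 = 3.
d = 3 mod 4, not 1 (O_K = Z[sqrt(d)]), so disc(K) = 4d = 4 * (339) = 1356

1356


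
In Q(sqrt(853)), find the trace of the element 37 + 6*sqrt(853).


Tr(a + b*sqrt(d)) = (a + b*sqrt(d)) + (a - b*sqrt(d)) = 2a
= 2 * (37)
= 74

74


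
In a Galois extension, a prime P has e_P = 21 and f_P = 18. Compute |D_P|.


|D_P| = e * f
= 21 * 18
= 378

378


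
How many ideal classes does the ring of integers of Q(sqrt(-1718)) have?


K = Q(sqrt(-1718)). d mod 4 = 2, so D = disc(K) = 4d = -6872
h(K) equals the number of primitive reduced positive-definite forms (a, b, c) = a*x^2 + b*x*y + c*y^2 with b^2 - 4ac = D,
where reduced means |b| <= a <= c, with b >= 0 whenever |b| = a or a = c, and primitive means gcd(a, b, c) = 1.
Reduced forces 3a^2 <= |D| = 6872, so 1 <= a <= 47; b must have the parity of D, and c = (b^2 - D)/(4a) must be an integer >= a.
Enumerate a = 1..47, b in [-a, a]:
  a=1: (1, 0, 1718)  [1]
  a=2: (2, 0, 859)  [1]
  a=3: (3, -2, 573), (3, 2, 573)  [2]
  a=4..5: none
  a=6: (6, -4, 287), (6, 4, 287)  [2]
  a=7: (7, -4, 246), (7, 4, 246)  [2]
  a=8: none
  a=9: (9, -2, 191), (9, 2, 191)  [2]
  a=10: none
  a=11: (11, -6, 157), (11, 6, 157)  [2]
  a=12..13: none
  a=14: (14, -4, 123), (14, 4, 123)  [2]
  a=15..16: none
  a=17: (17, -8, 102), (17, 8, 102)  [2]
  a=18: (18, -16, 99), (18, 16, 99)  [2]
  a=19: (19, -14, 93), (19, 14, 93)  [2]
  a=20: none
  a=21: (21, -10, 83), (21, -4, 82), (21, 4, 82), (21, 10, 83)  [4]
  a=22: (22, -16, 81), (22, 16, 81)  [2]
  a=23..26: none
  a=27: (27, -16, 66), (27, 16, 66)  [2]
  a=28: none
  a=29: (29, -28, 66), (29, 28, 66)  [2]
  a=30: none
  a=31: (31, -14, 57), (31, 14, 57)  [2]
  a=32: none
  a=33: (33, -28, 58), (33, -16, 54), (33, 16, 54), (33, 28, 58)  [4]
  a=34: (34, -8, 51), (34, 8, 51)  [2]
  a=35..36: none
  a=37: (37, -26, 51), (37, 26, 51)  [2]
  a=38: (38, -24, 49), (38, 24, 49)  [2]
  a=39..40: none
  a=41: (41, -4, 42), (41, 4, 42)  [2]
  a=42: (42, -32, 47), (42, 32, 47)  [2]
  a=43..47: none
Total reduced forms: 1 + 1 + 2 + 2 + 2 + 2 + 2 + 2 + 2 + 2 + 2 + 4 + 2 + 2 + 2 + 2 + 4 + 2 + 2 + 2 + 2 + 2 = 46
h = 46

46


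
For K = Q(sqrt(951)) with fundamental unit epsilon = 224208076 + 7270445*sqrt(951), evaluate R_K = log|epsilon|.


epsilon = 224208076 + 7270445*sqrt(951)
= 4.4842e+08
R = ln(4.4842e+08)
= 19.9212

19.9212


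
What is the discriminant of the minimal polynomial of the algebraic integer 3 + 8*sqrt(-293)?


The element 3 + 8*sqrt(-293) has minimal polynomial:
x^2 - 6*x + 18761
Discriminant = (-6)^2 - 4*(18761)
= 36 - 75044
= -75008

-75008


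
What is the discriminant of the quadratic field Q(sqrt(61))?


For K = Q(sqrt(d)) with d squarefree: disc(K) = d if d = 1 mod 4, and disc(K) = 4d if d = 2 or 3 mod 4.
Here d = 61, and d mod 4 = 1.
d = 1 mod 4 (O_K = Z[(1+sqrt(d))/2]), so disc(K) = d = 61

61


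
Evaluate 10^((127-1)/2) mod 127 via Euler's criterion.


p = 127 is prime and the exponent is (p-1)/2 = 63, so by Euler's criterion 10^63 = (10/127) = +1 or -1 mod 127.
Compute by square-and-multiply:
  63 = 32 + 16 + 8 + 4 + 2 + 1 (binary 111111)
  Repeated squaring mod 127: 10^1 = 10, 10^2 = 100, 10^4 = 94, 10^8 = 73, 10^16 = 122, 10^32 = 25
  10^63 = 10^32 * 10^16 * 10^8 * 10^4 * 10^2 * 10^1 = 25 * 122 * 73 * 94 * 100 * 10 mod 127
    25 * 122 = 3050 = 2 mod 127
    2 * 73 = 146 = 19 mod 127
    19 * 94 = 1786 = 8 mod 127
    8 * 100 = 800 = 38 mod 127
    38 * 10 = 380 = 126 mod 127
  10^63 = 126 mod 127
Result 126 = p - 1 = -1 mod 127: 10 is a quadratic non-residue mod 127. As a residue in [0, p-1] the value is 126.
10^63 mod 127 = 126

126


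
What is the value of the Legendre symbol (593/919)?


p = 919 is prime, so compute (593/919) with the reciprocity algorithm (Jacobi-symbol steps: pull out 2s via (2/n), flip via reciprocity, reduce):
  reciprocity: (593/919) -> +(919/593)
  reduce: (326/593)
  pull out 2: (2/593) = +1  (since 593 mod 8 = 1)
  reciprocity: (163/593) -> +(593/163)
  reduce: (104/163)
  pull out 2: (2/163) = -1  (since 163 mod 8 = 3)
  pull out 2: (2/163) = -1  (since 163 mod 8 = 3)
  pull out 2: (2/163) = -1  (since 163 mod 8 = 3)
  reciprocity: (13/163) -> +(163/13)
  reduce: (7/13)
  reciprocity: (7/13) -> +(13/7)
  reduce: (6/7)
  pull out 2: (2/7) = +1  (since 7 mod 8 = 7)
  reciprocity: (3/7) -> -(7/3)
  reduce: (1/3)
  (1/3) = 1
Product of signs = 1
(593/919) = 1

1


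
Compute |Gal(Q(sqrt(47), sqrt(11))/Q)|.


The 2 square roots of distinct primes are multiplicatively independent over Q,
so [K:Q] = 2^2 and Gal(K/Q) is isomorphic to (Z/2Z)^2.
|Gal| = 2^2 = 4

4


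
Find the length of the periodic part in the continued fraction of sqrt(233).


Run the CF algorithm for sqrt(233).
a_0 = floor(sqrt(233)) = 15; set m_0=0, q_0=1.
Recurrence: m' = q*a - m,  q' = (d - m'^2)/q,  a' = floor((a_0 + m')/q').
  step 1: m=15, q=8, a=3
  step 2: m=9, q=19, a=1
  step 3: m=10, q=7, a=3
  step 4: m=11, q=16, a=1
  step 5: m=5, q=13, a=1
  step 6: m=8, q=13, a=1
  step 7: m=5, q=16, a=1
  step 8: m=11, q=7, a=3
  step 9: m=10, q=19, a=1
  step 10: m=9, q=8, a=3
  step 11: m=15, q=1, a=30
a_11 = 2*a_0 = 30, so the period closes here.
sqrt(233) = [15; 3, 1, 3, 1, 1, 1, 1, 3, 1, 3, 30]
Period length = 11

11


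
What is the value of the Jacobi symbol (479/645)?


Compute (479/645) via quadratic reciprocity:
  reciprocity: (479/645) -> +(645/479)
  reduce: (166/479)
  pull out 2: (2/479) = +1  (since 479 mod 8 = 7)
  reciprocity: (83/479) -> -(479/83)
  reduce: (64/83)
  pull out 2: (2/83) = -1  (since 83 mod 8 = 3)
  pull out 2: (2/83) = -1  (since 83 mod 8 = 3)
  pull out 2: (2/83) = -1  (since 83 mod 8 = 3)
  pull out 2: (2/83) = -1  (since 83 mod 8 = 3)
  pull out 2: (2/83) = -1  (since 83 mod 8 = 3)
  pull out 2: (2/83) = -1  (since 83 mod 8 = 3)
  (1/83) = 1
Product of signs = -1

-1


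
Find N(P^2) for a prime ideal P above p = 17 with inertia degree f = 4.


N(P^a) = p^(a*f)
= 17^(2*4)
= 17^8
= 6975757441

6975757441


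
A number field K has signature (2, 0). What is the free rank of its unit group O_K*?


By Dirichlet's unit theorem:
rank = r1 + r2 - 1
= 2 + 0 - 1
= 1

1


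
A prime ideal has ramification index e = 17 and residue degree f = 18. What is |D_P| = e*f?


|D_P| = e * f
= 17 * 18
= 306

306


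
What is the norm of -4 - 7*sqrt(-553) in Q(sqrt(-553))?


N(a + b*sqrt(d)) = a^2 - d*b^2
= (-4)^2 - (-553)*(-7)^2
= 16 + 27097
= 27113

27113


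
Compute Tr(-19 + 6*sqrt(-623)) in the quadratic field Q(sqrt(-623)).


Tr(a + b*sqrt(d)) = (a + b*sqrt(d)) + (a - b*sqrt(d)) = 2a
= 2 * (-19)
= -38

-38


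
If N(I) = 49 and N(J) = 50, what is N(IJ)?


N(IJ) = N(I) * N(J)
= 49 * 50
= 2450

2450


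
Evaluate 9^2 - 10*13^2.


x^2 - d*y^2
= 9^2 - 10*13^2
= 81 - 1690
= -1609

-1609


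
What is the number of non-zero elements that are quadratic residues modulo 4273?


For prime p, the number of non-zero quadratic residues is (p-1)/2.
= (4273-1)/2
= 2136

2136


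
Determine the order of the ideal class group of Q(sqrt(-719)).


K = Q(sqrt(-719)). d mod 4 = 1, so D = disc(K) = d = -719
h(K) equals the number of primitive reduced positive-definite forms (a, b, c) = a*x^2 + b*x*y + c*y^2 with b^2 - 4ac = D,
where reduced means |b| <= a <= c, with b >= 0 whenever |b| = a or a = c, and primitive means gcd(a, b, c) = 1.
Reduced forces 3a^2 <= |D| = 719, so 1 <= a <= 15; b must have the parity of D, and c = (b^2 - D)/(4a) must be an integer >= a.
Enumerate a = 1..15, b in [-a, a]:
  a=1: (1, 1, 180)  [1]
  a=2: (2, -1, 90), (2, 1, 90)  [2]
  a=3: (3, -1, 60), (3, 1, 60)  [2]
  a=4: (4, -1, 45), (4, 1, 45)  [2]
  a=5: (5, -1, 36), (5, 1, 36)  [2]
  a=6: (6, -5, 31), (6, -1, 30), (6, 1, 30), (6, 5, 31)  [4]
  a=7: (7, -3, 26), (7, 3, 26)  [2]
  a=8: (8, -7, 24), (8, 7, 24)  [2]
  a=9: (9, -1, 20), (9, 1, 20)  [2]
  a=10: (10, -9, 20), (10, -1, 18), (10, 1, 18), (10, 9, 20)  [4]
  a=11: none
  a=12: (12, -7, 16), (12, -1, 15), (12, 1, 15), (12, 7, 16)  [4]
  a=13: (13, -3, 14), (13, 3, 14)  [2]
  a=14: (14, -11, 15), (14, 11, 15)  [2]
  a=15: none
Total reduced forms: 1 + 2 + 2 + 2 + 2 + 4 + 2 + 2 + 2 + 4 + 4 + 2 + 2 = 31
h = 31

31


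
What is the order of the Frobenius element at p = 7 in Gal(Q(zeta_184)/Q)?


The Frobenius at p in Gal(Q(zeta_n)/Q) = (Z/nZ)* is the class of p, so its order is ord_184(7), the smallest k >= 1 with 7^k = 1 mod 184.
n = 184 = 2^3 * 23, phi(184) = 88; the order divides phi(n).
Divisors of 88: 1, 2, 4, 8, 11, 22, 44, 88
Repeated squaring mod 184: 7^1 = 7, 7^2 = 49, 7^4 = 9, 7^8 = 81, 7^16 = 121, 7^32 = 105, 7^64 = 169
Test divisors in increasing order:
  k=1: 7^1 = 7 mod 184
  k=2: 7^2 = 49 mod 184
  k=4: 7^4 = 9 mod 184
  k=8: 7^8 = 81 mod 184
  k=11: 7^11 = 81 * 49 * 7 = 183 mod 184
  k=22: 7^22 = 121 * 9 * 49 = 1 mod 184  <- first divisor giving 1
Order = 22

22


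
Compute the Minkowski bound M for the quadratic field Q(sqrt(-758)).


d = -758, d mod 4 = 2, so disc(K) = 4d = -3032; |disc(K)| = 3032
Imaginary quadratic field, so n = 2, s = r2 = 1, r1 = 0
M = (n!/n^n) * (4/pi)^s * sqrt(|disc(K)|) = (2!/2^2) * (4/pi)^1 * sqrt(3032)
= 0.5 * 1.273240 * 55.063600
= 35.0546

35.0546


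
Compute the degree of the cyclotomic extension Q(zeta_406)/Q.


The degree equals Euler's totient phi(406).
406 = 2 * 7 * 29
phi(406) = 168

168


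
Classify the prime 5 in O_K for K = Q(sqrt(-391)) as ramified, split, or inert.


K = Q(sqrt(-391)). Since d mod 4 = 1, disc(K) = -391.
Check p | disc: -391 mod 5 = 4.
p does not divide disc. Compute Legendre symbol (d/p):
4^((5-1)/2) mod 5 = 1
(d/p) = 1, so p splits: (p) = P*P' with e=1, f=1, g=2.
Therefore p is split.

split


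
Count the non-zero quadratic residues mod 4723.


For prime p, the number of non-zero quadratic residues is (p-1)/2.
= (4723-1)/2
= 2361

2361


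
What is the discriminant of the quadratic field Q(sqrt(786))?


For K = Q(sqrt(d)) with d squarefree: disc(K) = d if d = 1 mod 4, and disc(K) = 4d if d = 2 or 3 mod 4.
Here d = 786, and d mod 4 = 2.
d = 2 mod 4, not 1 (O_K = Z[sqrt(d)]), so disc(K) = 4d = 4 * (786) = 3144

3144


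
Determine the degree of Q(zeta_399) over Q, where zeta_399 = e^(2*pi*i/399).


The degree equals Euler's totient phi(399).
399 = 3 * 7 * 19
phi(399) = 216

216


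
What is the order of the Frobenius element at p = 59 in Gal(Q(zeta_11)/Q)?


The Frobenius at p in Gal(Q(zeta_n)/Q) = (Z/nZ)* is the class of p, so its order is ord_11(59), the smallest k >= 1 with 59^k = 1 mod 11.
n = 11 = 11, phi(11) = 10; the order divides phi(n).
Divisors of 10: 1, 2, 5, 10
Repeated squaring mod 11: 59^1 = 4, 59^2 = 5, 59^4 = 3, 59^8 = 9
Test divisors in increasing order:
  k=1: 59^1 = 4 mod 11
  k=2: 59^2 = 5 mod 11
  k=5: 59^5 = 3 * 4 = 1 mod 11  <- first divisor giving 1
Order = 5

5


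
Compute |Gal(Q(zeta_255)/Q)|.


|Gal(Q(zeta_255)/Q)| = phi(255)
= 128

128


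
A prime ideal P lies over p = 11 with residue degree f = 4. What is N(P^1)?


N(P^a) = p^(a*f)
= 11^(1*4)
= 11^4
= 14641

14641


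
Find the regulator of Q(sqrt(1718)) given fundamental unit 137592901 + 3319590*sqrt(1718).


epsilon = 137592901 + 3319590*sqrt(1718)
= 2.7519e+08
R = ln(2.7519e+08)
= 19.4330

19.4330


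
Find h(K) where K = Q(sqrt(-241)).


K = Q(sqrt(-241)). d mod 4 = 3, so D = disc(K) = 4d = -964
h(K) equals the number of primitive reduced positive-definite forms (a, b, c) = a*x^2 + b*x*y + c*y^2 with b^2 - 4ac = D,
where reduced means |b| <= a <= c, with b >= 0 whenever |b| = a or a = c, and primitive means gcd(a, b, c) = 1.
Reduced forces 3a^2 <= |D| = 964, so 1 <= a <= 17; b must have the parity of D, and c = (b^2 - D)/(4a) must be an integer >= a.
Enumerate a = 1..17, b in [-a, a]:
  a=1: (1, 0, 241)  [1]
  a=2: (2, 2, 121)  [1]
  a=3..4: none
  a=5: (5, -4, 49), (5, 4, 49)  [2]
  a=6: none
  a=7: (7, -4, 35), (7, 4, 35)  [2]
  a=8..9: none
  a=10: (10, -6, 25), (10, 6, 25)  [2]
  a=11: (11, -2, 22), (11, 2, 22)  [2]
  a=12..13: none
  a=14: (14, -10, 19), (14, 10, 19)  [2]
  a=15..17: none
Total reduced forms: 1 + 1 + 2 + 2 + 2 + 2 + 2 = 12
h = 12

12


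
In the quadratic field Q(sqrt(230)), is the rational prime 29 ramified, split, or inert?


K = Q(sqrt(230)). Since d mod 4 = 2, disc(K) = 920.
Check p | disc: 920 mod 29 = 21.
p does not divide disc. Compute Legendre symbol (d/p):
27^((29-1)/2) mod 29 = -1
(d/p) = -1, so p is inert: (p) stays prime with e=1, f=2, g=1.
Therefore p is inert.

inert


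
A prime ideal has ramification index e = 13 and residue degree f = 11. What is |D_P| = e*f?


|D_P| = e * f
= 13 * 11
= 143

143


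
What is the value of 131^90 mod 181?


p = 181 is prime and the exponent is (p-1)/2 = 90, so by Euler's criterion 131^90 = (131/181) = +1 or -1 mod 181.
Compute by square-and-multiply:
  90 = 64 + 16 + 8 + 2 (binary 1011010)
  Repeated squaring mod 181: 131^1 = 131, 131^2 = 147, 131^4 = 70, 131^8 = 13, 131^16 = 169, 131^32 = 144, 131^64 = 102
  131^90 = 131^64 * 131^16 * 131^8 * 131^2 = 102 * 169 * 13 * 147 mod 181
    102 * 169 = 17238 = 43 mod 181
    43 * 13 = 559 = 16 mod 181
    16 * 147 = 2352 = 180 mod 181
  131^90 = 180 mod 181
Result 180 = p - 1 = -1 mod 181: 131 is a quadratic non-residue mod 181. As a residue in [0, p-1] the value is 180.
131^90 mod 181 = 180

180


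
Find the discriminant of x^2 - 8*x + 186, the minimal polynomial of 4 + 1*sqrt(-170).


The element 4 + 1*sqrt(-170) has minimal polynomial:
x^2 - 8*x + 186
Discriminant = (-8)^2 - 4*(186)
= 64 - 744
= -680

-680


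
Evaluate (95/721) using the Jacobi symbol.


Compute (95/721) via quadratic reciprocity:
  reciprocity: (95/721) -> +(721/95)
  reduce: (56/95)
  pull out 2: (2/95) = +1  (since 95 mod 8 = 7)
  pull out 2: (2/95) = +1  (since 95 mod 8 = 7)
  pull out 2: (2/95) = +1  (since 95 mod 8 = 7)
  reciprocity: (7/95) -> -(95/7)
  reduce: (4/7)
  pull out 2: (2/7) = +1  (since 7 mod 8 = 7)
  pull out 2: (2/7) = +1  (since 7 mod 8 = 7)
  (1/7) = 1
Product of signs = -1

-1


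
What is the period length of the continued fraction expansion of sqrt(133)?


Run the CF algorithm for sqrt(133).
a_0 = floor(sqrt(133)) = 11; set m_0=0, q_0=1.
Recurrence: m' = q*a - m,  q' = (d - m'^2)/q,  a' = floor((a_0 + m')/q').
  step 1: m=11, q=12, a=1
  step 2: m=1, q=11, a=1
  step 3: m=10, q=3, a=7
  step 4: m=11, q=4, a=5
  step 5: m=9, q=13, a=1
  step 6: m=4, q=9, a=1
  step 7: m=5, q=12, a=1
  step 8: m=7, q=7, a=2
  step 9: m=7, q=12, a=1
  step 10: m=5, q=9, a=1
  step 11: m=4, q=13, a=1
  step 12: m=9, q=4, a=5
  step 13: m=11, q=3, a=7
  step 14: m=10, q=11, a=1
  step 15: m=1, q=12, a=1
  step 16: m=11, q=1, a=22
a_16 = 2*a_0 = 22, so the period closes here.
sqrt(133) = [11; 1, 1, 7, 5, 1, 1, 1, 2, 1, 1, 1, 5, 7, 1, 1, 22]
Period length = 16

16


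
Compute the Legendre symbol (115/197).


p = 197 is prime, so compute (115/197) with the reciprocity algorithm (Jacobi-symbol steps: pull out 2s via (2/n), flip via reciprocity, reduce):
  reciprocity: (115/197) -> +(197/115)
  reduce: (82/115)
  pull out 2: (2/115) = -1  (since 115 mod 8 = 3)
  reciprocity: (41/115) -> +(115/41)
  reduce: (33/41)
  reciprocity: (33/41) -> +(41/33)
  reduce: (8/33)
  pull out 2: (2/33) = +1  (since 33 mod 8 = 1)
  pull out 2: (2/33) = +1  (since 33 mod 8 = 1)
  pull out 2: (2/33) = +1  (since 33 mod 8 = 1)
  (1/33) = 1
Product of signs = -1
(115/197) = -1

-1


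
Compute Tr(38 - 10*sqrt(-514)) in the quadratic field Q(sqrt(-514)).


Tr(a + b*sqrt(d)) = (a + b*sqrt(d)) + (a - b*sqrt(d)) = 2a
= 2 * (38)
= 76

76


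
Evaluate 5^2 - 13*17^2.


x^2 - d*y^2
= 5^2 - 13*17^2
= 25 - 3757
= -3732

-3732


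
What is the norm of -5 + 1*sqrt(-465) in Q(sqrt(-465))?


N(a + b*sqrt(d)) = a^2 - d*b^2
= (-5)^2 - (-465)*(1)^2
= 25 + 465
= 490

490


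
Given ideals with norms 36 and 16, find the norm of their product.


N(IJ) = N(I) * N(J)
= 36 * 16
= 576

576


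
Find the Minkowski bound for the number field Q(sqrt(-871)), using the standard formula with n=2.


d = -871, d mod 4 = 1, so disc(K) = d = -871; |disc(K)| = 871
Imaginary quadratic field, so n = 2, s = r2 = 1, r1 = 0
M = (n!/n^n) * (4/pi)^s * sqrt(|disc(K)|) = (2!/2^2) * (4/pi)^1 * sqrt(871)
= 0.5 * 1.273240 * 29.512709
= 18.7884

18.7884


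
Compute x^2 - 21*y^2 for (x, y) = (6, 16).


x^2 - d*y^2
= 6^2 - 21*16^2
= 36 - 5376
= -5340

-5340


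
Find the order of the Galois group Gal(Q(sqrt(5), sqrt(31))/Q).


The 2 square roots of distinct primes are multiplicatively independent over Q,
so [K:Q] = 2^2 and Gal(K/Q) is isomorphic to (Z/2Z)^2.
|Gal| = 2^2 = 4

4


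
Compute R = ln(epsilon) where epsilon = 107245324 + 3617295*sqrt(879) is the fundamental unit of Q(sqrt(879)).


epsilon = 107245324 + 3617295*sqrt(879)
= 2.1449e+08
R = ln(2.1449e+08)
= 19.1838

19.1838


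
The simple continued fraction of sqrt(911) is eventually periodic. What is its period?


Run the CF algorithm for sqrt(911).
a_0 = floor(sqrt(911)) = 30; set m_0=0, q_0=1.
Recurrence: m' = q*a - m,  q' = (d - m'^2)/q,  a' = floor((a_0 + m')/q').
  step 1: m=30, q=11, a=5
  step 2: m=25, q=26, a=2
  step 3: m=27, q=7, a=8
  step 4: m=29, q=10, a=5
  step 5: m=21, q=47, a=1
  step 6: m=26, q=5, a=11
  step 7: m=29, q=14, a=4
  step 8: m=27, q=13, a=4
  step 9: m=25, q=22, a=2
  step 10: m=19, q=25, a=1
  step 11: m=6, q=35, a=1
  step 12: m=29, q=2, a=29
  step 13: m=29, q=35, a=1
  step 14: m=6, q=25, a=1
  step 15: m=19, q=22, a=2
  step 16: m=25, q=13, a=4
  step 17: m=27, q=14, a=4
  step 18: m=29, q=5, a=11
  step 19: m=26, q=47, a=1
  step 20: m=21, q=10, a=5
  step 21: m=29, q=7, a=8
  step 22: m=27, q=26, a=2
  step 23: m=25, q=11, a=5
  step 24: m=30, q=1, a=60
a_24 = 2*a_0 = 60, so the period closes here.
sqrt(911) = [30; 5, 2, 8, 5, 1, 11, 4, 4, 2, 1, 1, 29, 1, 1, 2, 4, 4, 11, 1, 5, 8, 2, 5, 60]
Period length = 24

24


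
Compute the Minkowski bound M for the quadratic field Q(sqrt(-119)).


d = -119, d mod 4 = 1, so disc(K) = d = -119; |disc(K)| = 119
Imaginary quadratic field, so n = 2, s = r2 = 1, r1 = 0
M = (n!/n^n) * (4/pi)^s * sqrt(|disc(K)|) = (2!/2^2) * (4/pi)^1 * sqrt(119)
= 0.5 * 1.273240 * 10.908712
= 6.9447

6.9447


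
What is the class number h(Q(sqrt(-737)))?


K = Q(sqrt(-737)). d mod 4 = 3, so D = disc(K) = 4d = -2948
h(K) equals the number of primitive reduced positive-definite forms (a, b, c) = a*x^2 + b*x*y + c*y^2 with b^2 - 4ac = D,
where reduced means |b| <= a <= c, with b >= 0 whenever |b| = a or a = c, and primitive means gcd(a, b, c) = 1.
Reduced forces 3a^2 <= |D| = 2948, so 1 <= a <= 31; b must have the parity of D, and c = (b^2 - D)/(4a) must be an integer >= a.
Enumerate a = 1..31, b in [-a, a]:
  a=1: (1, 0, 737)  [1]
  a=2: (2, 2, 369)  [1]
  a=3: (3, -2, 246), (3, 2, 246)  [2]
  a=4..5: none
  a=6: (6, -2, 123), (6, 2, 123)  [2]
  a=7..8: none
  a=9: (9, -2, 82), (9, 2, 82)  [2]
  a=10: none
  a=11: (11, 0, 67)  [1]
  a=12: none
  a=13: (13, -4, 57), (13, 4, 57)  [2]
  a=14..17: none
  a=18: (18, -2, 41), (18, 2, 41)  [2]
  a=19: (19, -4, 39), (19, 4, 39)  [2]
  a=20..21: none
  a=22: (22, 22, 39)  [1]
  a=23..25: none
  a=26: (26, -22, 33), (26, 22, 33)  [2]
  a=27: (27, -20, 31), (27, 20, 31)  [2]
  a=28..31: none
Total reduced forms: 1 + 1 + 2 + 2 + 2 + 1 + 2 + 2 + 2 + 1 + 2 + 2 = 20
h = 20

20


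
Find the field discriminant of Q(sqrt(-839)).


For K = Q(sqrt(d)) with d squarefree: disc(K) = d if d = 1 mod 4, and disc(K) = 4d if d = 2 or 3 mod 4.
Here d = -839, and d mod 4 = 1.
d = 1 mod 4 (O_K = Z[(1+sqrt(d))/2]), so disc(K) = d = -839

-839


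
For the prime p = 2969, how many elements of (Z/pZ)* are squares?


For prime p, the number of non-zero quadratic residues is (p-1)/2.
= (2969-1)/2
= 1484

1484


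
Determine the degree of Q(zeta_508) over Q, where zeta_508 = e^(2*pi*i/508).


The degree equals Euler's totient phi(508).
508 = 2^2 * 127
phi(508) = 252

252


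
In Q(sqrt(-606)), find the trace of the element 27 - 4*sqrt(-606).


Tr(a + b*sqrt(d)) = (a + b*sqrt(d)) + (a - b*sqrt(d)) = 2a
= 2 * (27)
= 54

54


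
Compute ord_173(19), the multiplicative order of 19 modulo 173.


We want ord_173(19), the smallest k >= 1 with 19^k = 1 mod 173.
n = 173 = 173, phi(173) = 172; the order divides phi(n).
Divisors of 172: 1, 2, 4, 43, 86, 172
Repeated squaring mod 173: 19^1 = 19, 19^2 = 15, 19^4 = 52, 19^8 = 109, 19^16 = 117, 19^32 = 22, 19^64 = 138, 19^128 = 14
Test divisors in increasing order:
  k=1: 19^1 = 19 mod 173
  k=2: 19^2 = 15 mod 173
  k=4: 19^4 = 52 mod 173
  k=43: 19^43 = 22 * 109 * 15 * 19 = 80 mod 173
  k=86: 19^86 = 138 * 117 * 52 * 15 = 172 mod 173
  k=172: 19^172 = 14 * 22 * 109 * 52 = 1 mod 173  <- first divisor giving 1
Order = 172

172


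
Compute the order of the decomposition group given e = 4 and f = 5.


|D_P| = e * f
= 4 * 5
= 20

20


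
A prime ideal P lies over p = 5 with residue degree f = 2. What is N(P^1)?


N(P^a) = p^(a*f)
= 5^(1*2)
= 5^2
= 25

25


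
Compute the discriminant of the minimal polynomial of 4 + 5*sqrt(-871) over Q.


The element 4 + 5*sqrt(-871) has minimal polynomial:
x^2 - 8*x + 21791
Discriminant = (-8)^2 - 4*(21791)
= 64 - 87164
= -87100

-87100


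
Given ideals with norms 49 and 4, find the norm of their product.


N(IJ) = N(I) * N(J)
= 49 * 4
= 196

196


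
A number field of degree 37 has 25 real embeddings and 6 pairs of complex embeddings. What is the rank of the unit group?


By Dirichlet's unit theorem:
rank = r1 + r2 - 1
= 25 + 6 - 1
= 30

30


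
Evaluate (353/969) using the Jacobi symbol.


Compute (353/969) via quadratic reciprocity:
  reciprocity: (353/969) -> +(969/353)
  reduce: (263/353)
  reciprocity: (263/353) -> +(353/263)
  reduce: (90/263)
  pull out 2: (2/263) = +1  (since 263 mod 8 = 7)
  reciprocity: (45/263) -> +(263/45)
  reduce: (38/45)
  pull out 2: (2/45) = -1  (since 45 mod 8 = 5)
  reciprocity: (19/45) -> +(45/19)
  reduce: (7/19)
  reciprocity: (7/19) -> -(19/7)
  reduce: (5/7)
  reciprocity: (5/7) -> +(7/5)
  reduce: (2/5)
  pull out 2: (2/5) = -1  (since 5 mod 8 = 5)
  (1/5) = 1
Product of signs = -1

-1


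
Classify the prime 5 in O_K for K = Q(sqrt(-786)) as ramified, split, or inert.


K = Q(sqrt(-786)). Since d mod 4 = 2, disc(K) = -3144.
Check p | disc: -3144 mod 5 = 1.
p does not divide disc. Compute Legendre symbol (d/p):
4^((5-1)/2) mod 5 = 1
(d/p) = 1, so p splits: (p) = P*P' with e=1, f=1, g=2.
Therefore p is split.

split


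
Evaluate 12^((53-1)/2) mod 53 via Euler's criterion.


p = 53 is prime and the exponent is (p-1)/2 = 26, so by Euler's criterion 12^26 = (12/53) = +1 or -1 mod 53.
Compute by square-and-multiply:
  26 = 16 + 8 + 2 (binary 11010)
  Repeated squaring mod 53: 12^1 = 12, 12^2 = 38, 12^4 = 13, 12^8 = 10, 12^16 = 47
  12^26 = 12^16 * 12^8 * 12^2 = 47 * 10 * 38 mod 53
    47 * 10 = 470 = 46 mod 53
    46 * 38 = 1748 = 52 mod 53
  12^26 = 52 mod 53
Result 52 = p - 1 = -1 mod 53: 12 is a quadratic non-residue mod 53. As a residue in [0, p-1] the value is 52.
12^26 mod 53 = 52

52


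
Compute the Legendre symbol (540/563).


p = 563 is prime, so compute (540/563) with the reciprocity algorithm (Jacobi-symbol steps: pull out 2s via (2/n), flip via reciprocity, reduce):
  pull out 2: (2/563) = -1  (since 563 mod 8 = 3)
  pull out 2: (2/563) = -1  (since 563 mod 8 = 3)
  reciprocity: (135/563) -> -(563/135)
  reduce: (23/135)
  reciprocity: (23/135) -> -(135/23)
  reduce: (20/23)
  pull out 2: (2/23) = +1  (since 23 mod 8 = 7)
  pull out 2: (2/23) = +1  (since 23 mod 8 = 7)
  reciprocity: (5/23) -> +(23/5)
  reduce: (3/5)
  reciprocity: (3/5) -> +(5/3)
  reduce: (2/3)
  pull out 2: (2/3) = -1  (since 3 mod 8 = 3)
  (1/3) = 1
Product of signs = -1
(540/563) = -1

-1


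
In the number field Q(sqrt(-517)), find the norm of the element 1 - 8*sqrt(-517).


N(a + b*sqrt(d)) = a^2 - d*b^2
= (1)^2 - (-517)*(-8)^2
= 1 + 33088
= 33089

33089


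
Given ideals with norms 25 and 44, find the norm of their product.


N(IJ) = N(I) * N(J)
= 25 * 44
= 1100

1100


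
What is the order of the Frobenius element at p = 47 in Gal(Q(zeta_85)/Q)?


The Frobenius at p in Gal(Q(zeta_n)/Q) = (Z/nZ)* is the class of p, so its order is ord_85(47), the smallest k >= 1 with 47^k = 1 mod 85.
n = 85 = 5 * 17, phi(85) = 64; the order divides phi(n).
Divisors of 64: 1, 2, 4, 8, 16, 32, 64
Repeated squaring mod 85: 47^1 = 47, 47^2 = 84, 47^4 = 1, 47^8 = 1, 47^16 = 1, 47^32 = 1, 47^64 = 1
Test divisors in increasing order:
  k=1: 47^1 = 47 mod 85
  k=2: 47^2 = 84 mod 85
  k=4: 47^4 = 1 mod 85  <- first divisor giving 1
Order = 4

4


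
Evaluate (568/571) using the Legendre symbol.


p = 571 is prime, so compute (568/571) with the reciprocity algorithm (Jacobi-symbol steps: pull out 2s via (2/n), flip via reciprocity, reduce):
  pull out 2: (2/571) = -1  (since 571 mod 8 = 3)
  pull out 2: (2/571) = -1  (since 571 mod 8 = 3)
  pull out 2: (2/571) = -1  (since 571 mod 8 = 3)
  reciprocity: (71/571) -> -(571/71)
  reduce: (3/71)
  reciprocity: (3/71) -> -(71/3)
  reduce: (2/3)
  pull out 2: (2/3) = -1  (since 3 mod 8 = 3)
  (1/3) = 1
Product of signs = 1
(568/571) = 1

1


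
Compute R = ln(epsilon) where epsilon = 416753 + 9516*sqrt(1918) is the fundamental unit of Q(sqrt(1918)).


epsilon = 416753 + 9516*sqrt(1918)
= 833506.0000
R = ln(833506.0000)
= 13.6334

13.6334


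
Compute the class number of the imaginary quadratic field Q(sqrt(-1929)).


K = Q(sqrt(-1929)). d mod 4 = 3, so D = disc(K) = 4d = -7716
h(K) equals the number of primitive reduced positive-definite forms (a, b, c) = a*x^2 + b*x*y + c*y^2 with b^2 - 4ac = D,
where reduced means |b| <= a <= c, with b >= 0 whenever |b| = a or a = c, and primitive means gcd(a, b, c) = 1.
Reduced forces 3a^2 <= |D| = 7716, so 1 <= a <= 50; b must have the parity of D, and c = (b^2 - D)/(4a) must be an integer >= a.
Enumerate a = 1..50, b in [-a, a]:
  a=1: (1, 0, 1929)  [1]
  a=2: (2, 2, 965)  [1]
  a=3: (3, 0, 643)  [1]
  a=4: none
  a=5: (5, -2, 386), (5, 2, 386)  [2]
  a=6: (6, 6, 323)  [1]
  a=7..9: none
  a=10: (10, -2, 193), (10, 2, 193)  [2]
  a=11..14: none
  a=15: (15, -12, 131), (15, 12, 131)  [2]
  a=16: none
  a=17: (17, -6, 114), (17, 6, 114)  [2]
  a=18: none
  a=19: (19, -6, 102), (19, 6, 102)  [2]
  a=20..22: none
  a=23: (23, -14, 86), (23, 14, 86)  [2]
  a=24: none
  a=25: (25, -22, 82), (25, 22, 82)  [2]
  a=26..29: none
  a=30: (30, -18, 67), (30, 18, 67)  [2]
  a=31..33: none
  a=34: (34, -6, 57), (34, 6, 57)  [2]
  a=35..37: none
  a=38: (38, -6, 51), (38, 6, 51)  [2]
  a=39..40: none
  a=41: (41, -22, 50), (41, 22, 50)  [2]
  a=42: none
  a=43: (43, -14, 46), (43, 14, 46)  [2]
  a=44..50: none
Total reduced forms: 1 + 1 + 1 + 2 + 1 + 2 + 2 + 2 + 2 + 2 + 2 + 2 + 2 + 2 + 2 + 2 = 28
h = 28

28


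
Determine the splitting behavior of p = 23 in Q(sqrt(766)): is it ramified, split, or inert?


K = Q(sqrt(766)). Since d mod 4 = 2, disc(K) = 3064.
Check p | disc: 3064 mod 23 = 5.
p does not divide disc. Compute Legendre symbol (d/p):
7^((23-1)/2) mod 23 = -1
(d/p) = -1, so p is inert: (p) stays prime with e=1, f=2, g=1.
Therefore p is inert.

inert


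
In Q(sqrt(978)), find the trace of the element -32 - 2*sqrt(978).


Tr(a + b*sqrt(d)) = (a + b*sqrt(d)) + (a - b*sqrt(d)) = 2a
= 2 * (-32)
= -64

-64


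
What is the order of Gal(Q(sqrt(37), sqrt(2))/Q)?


The 2 square roots of distinct primes are multiplicatively independent over Q,
so [K:Q] = 2^2 and Gal(K/Q) is isomorphic to (Z/2Z)^2.
|Gal| = 2^2 = 4

4


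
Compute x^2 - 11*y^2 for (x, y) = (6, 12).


x^2 - d*y^2
= 6^2 - 11*12^2
= 36 - 1584
= -1548

-1548


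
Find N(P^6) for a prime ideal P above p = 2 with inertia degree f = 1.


N(P^a) = p^(a*f)
= 2^(6*1)
= 2^6
= 64

64


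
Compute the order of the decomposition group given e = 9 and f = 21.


|D_P| = e * f
= 9 * 21
= 189

189


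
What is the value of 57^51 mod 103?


p = 103 is prime and the exponent is (p-1)/2 = 51, so by Euler's criterion 57^51 = (57/103) = +1 or -1 mod 103.
Compute by square-and-multiply:
  51 = 32 + 16 + 2 + 1 (binary 110011)
  Repeated squaring mod 103: 57^1 = 57, 57^2 = 56, 57^4 = 46, 57^8 = 56, 57^16 = 46, 57^32 = 56
  57^51 = 57^32 * 57^16 * 57^2 * 57^1 = 56 * 46 * 56 * 57 mod 103
    56 * 46 = 2576 = 1 mod 103
    1 * 56 = 56 = 56 mod 103
    56 * 57 = 3192 = 102 mod 103
  57^51 = 102 mod 103
Result 102 = p - 1 = -1 mod 103: 57 is a quadratic non-residue mod 103. As a residue in [0, p-1] the value is 102.
57^51 mod 103 = 102

102


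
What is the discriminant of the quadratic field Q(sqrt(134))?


For K = Q(sqrt(d)) with d squarefree: disc(K) = d if d = 1 mod 4, and disc(K) = 4d if d = 2 or 3 mod 4.
Here d = 134, and d mod 4 = 2.
d = 2 mod 4, not 1 (O_K = Z[sqrt(d)]), so disc(K) = 4d = 4 * (134) = 536

536


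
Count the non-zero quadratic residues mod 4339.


For prime p, the number of non-zero quadratic residues is (p-1)/2.
= (4339-1)/2
= 2169

2169


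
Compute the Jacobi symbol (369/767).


Compute (369/767) via quadratic reciprocity:
  reciprocity: (369/767) -> +(767/369)
  reduce: (29/369)
  reciprocity: (29/369) -> +(369/29)
  reduce: (21/29)
  reciprocity: (21/29) -> +(29/21)
  reduce: (8/21)
  pull out 2: (2/21) = -1  (since 21 mod 8 = 5)
  pull out 2: (2/21) = -1  (since 21 mod 8 = 5)
  pull out 2: (2/21) = -1  (since 21 mod 8 = 5)
  (1/21) = 1
Product of signs = -1

-1


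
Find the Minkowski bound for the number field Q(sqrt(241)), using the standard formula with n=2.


d = 241, d mod 4 = 1, so disc(K) = d = 241; |disc(K)| = 241
Real quadratic field, so n = 2, s = r2 = 0, r1 = 2
M = (n!/n^n) * (4/pi)^s * sqrt(|disc(K)|) = (2!/2^2) * (4/pi)^0 * sqrt(241)
= 0.5 * 1.000000 * 15.524175
= 7.7621

7.7621


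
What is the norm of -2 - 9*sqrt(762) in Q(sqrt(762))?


N(a + b*sqrt(d)) = a^2 - d*b^2
= (-2)^2 - (762)*(-9)^2
= 4 - 61722
= -61718

-61718


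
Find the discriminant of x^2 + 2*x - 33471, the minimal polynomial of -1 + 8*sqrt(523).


The element -1 + 8*sqrt(523) has minimal polynomial:
x^2 + 2*x - 33471
Discriminant = (2)^2 - 4*(-33471)
= 4 + 133884
= 133888

133888


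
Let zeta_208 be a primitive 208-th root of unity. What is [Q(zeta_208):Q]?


The degree equals Euler's totient phi(208).
208 = 2^4 * 13
phi(208) = 96

96


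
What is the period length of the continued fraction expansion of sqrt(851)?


Run the CF algorithm for sqrt(851).
a_0 = floor(sqrt(851)) = 29; set m_0=0, q_0=1.
Recurrence: m' = q*a - m,  q' = (d - m'^2)/q,  a' = floor((a_0 + m')/q').
  step 1: m=29, q=10, a=5
  step 2: m=21, q=41, a=1
  step 3: m=20, q=11, a=4
  step 4: m=24, q=25, a=2
  step 5: m=26, q=7, a=7
  step 6: m=23, q=46, a=1
  step 7: m=23, q=7, a=7
  step 8: m=26, q=25, a=2
  step 9: m=24, q=11, a=4
  step 10: m=20, q=41, a=1
  step 11: m=21, q=10, a=5
  step 12: m=29, q=1, a=58
a_12 = 2*a_0 = 58, so the period closes here.
sqrt(851) = [29; 5, 1, 4, 2, 7, 1, 7, 2, 4, 1, 5, 58]
Period length = 12

12


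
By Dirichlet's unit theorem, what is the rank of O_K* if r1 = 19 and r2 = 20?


By Dirichlet's unit theorem:
rank = r1 + r2 - 1
= 19 + 20 - 1
= 38

38


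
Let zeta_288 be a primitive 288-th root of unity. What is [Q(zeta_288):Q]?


The degree equals Euler's totient phi(288).
288 = 2^5 * 3^2
phi(288) = 96

96


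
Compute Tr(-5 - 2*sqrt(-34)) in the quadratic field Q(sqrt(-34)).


Tr(a + b*sqrt(d)) = (a + b*sqrt(d)) + (a - b*sqrt(d)) = 2a
= 2 * (-5)
= -10

-10


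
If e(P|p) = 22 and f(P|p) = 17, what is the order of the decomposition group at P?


|D_P| = e * f
= 22 * 17
= 374

374


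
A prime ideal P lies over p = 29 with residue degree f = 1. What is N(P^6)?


N(P^a) = p^(a*f)
= 29^(6*1)
= 29^6
= 594823321

594823321


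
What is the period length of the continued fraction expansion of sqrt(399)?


Run the CF algorithm for sqrt(399).
a_0 = floor(sqrt(399)) = 19; set m_0=0, q_0=1.
Recurrence: m' = q*a - m,  q' = (d - m'^2)/q,  a' = floor((a_0 + m')/q').
  step 1: m=19, q=38, a=1
  step 2: m=19, q=1, a=38
a_2 = 2*a_0 = 38, so the period closes here.
sqrt(399) = [19; 1, 38]
Period length = 2

2


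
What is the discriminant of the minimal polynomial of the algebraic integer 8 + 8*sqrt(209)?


The element 8 + 8*sqrt(209) has minimal polynomial:
x^2 - 16*x - 13312
Discriminant = (-16)^2 - 4*(-13312)
= 256 + 53248
= 53504

53504


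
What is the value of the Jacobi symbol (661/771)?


Compute (661/771) via quadratic reciprocity:
  reciprocity: (661/771) -> +(771/661)
  reduce: (110/661)
  pull out 2: (2/661) = -1  (since 661 mod 8 = 5)
  reciprocity: (55/661) -> +(661/55)
  reduce: (1/55)
  (1/55) = 1
Product of signs = -1

-1


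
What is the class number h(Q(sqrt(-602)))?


K = Q(sqrt(-602)). d mod 4 = 2, so D = disc(K) = 4d = -2408
h(K) equals the number of primitive reduced positive-definite forms (a, b, c) = a*x^2 + b*x*y + c*y^2 with b^2 - 4ac = D,
where reduced means |b| <= a <= c, with b >= 0 whenever |b| = a or a = c, and primitive means gcd(a, b, c) = 1.
Reduced forces 3a^2 <= |D| = 2408, so 1 <= a <= 28; b must have the parity of D, and c = (b^2 - D)/(4a) must be an integer >= a.
Enumerate a = 1..28, b in [-a, a]:
  a=1: (1, 0, 602)  [1]
  a=2: (2, 0, 301)  [1]
  a=3: (3, -2, 201), (3, 2, 201)  [2]
  a=4..5: none
  a=6: (6, -4, 101), (6, 4, 101)  [2]
  a=7: (7, 0, 86)  [1]
  a=8: none
  a=9: (9, -2, 67), (9, 2, 67)  [2]
  a=10: none
  a=11: (11, -10, 57), (11, 10, 57)  [2]
  a=12: none
  a=13: (13, -6, 47), (13, 6, 47)  [2]
  a=14: (14, 0, 43)  [1]
  a=15..17: none
  a=18: (18, -16, 37), (18, 16, 37)  [2]
  a=19: (19, -10, 33), (19, 10, 33)  [2]
  a=20: none
  a=21: (21, -14, 31), (21, 14, 31)  [2]
  a=22: (22, -12, 29), (22, 12, 29)  [2]
  a=23..25: none
  a=26: (26, -20, 27), (26, 20, 27)  [2]
  a=27..28: none
Total reduced forms: 1 + 1 + 2 + 2 + 1 + 2 + 2 + 2 + 1 + 2 + 2 + 2 + 2 + 2 = 24
h = 24

24


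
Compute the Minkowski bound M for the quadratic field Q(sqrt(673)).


d = 673, d mod 4 = 1, so disc(K) = d = 673; |disc(K)| = 673
Real quadratic field, so n = 2, s = r2 = 0, r1 = 2
M = (n!/n^n) * (4/pi)^s * sqrt(|disc(K)|) = (2!/2^2) * (4/pi)^0 * sqrt(673)
= 0.5 * 1.000000 * 25.942244
= 12.9711

12.9711


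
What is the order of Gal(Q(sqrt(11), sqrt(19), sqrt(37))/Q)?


The 3 square roots of distinct primes are multiplicatively independent over Q,
so [K:Q] = 2^3 and Gal(K/Q) is isomorphic to (Z/2Z)^3.
|Gal| = 2^3 = 8

8


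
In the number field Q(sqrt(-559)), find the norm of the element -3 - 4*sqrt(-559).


N(a + b*sqrt(d)) = a^2 - d*b^2
= (-3)^2 - (-559)*(-4)^2
= 9 + 8944
= 8953

8953


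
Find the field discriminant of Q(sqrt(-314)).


For K = Q(sqrt(d)) with d squarefree: disc(K) = d if d = 1 mod 4, and disc(K) = 4d if d = 2 or 3 mod 4.
Here d = -314, and d mod 4 = 2.
d = 2 mod 4, not 1 (O_K = Z[sqrt(d)]), so disc(K) = 4d = 4 * (-314) = -1256

-1256


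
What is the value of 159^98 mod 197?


p = 197 is prime and the exponent is (p-1)/2 = 98, so by Euler's criterion 159^98 = (159/197) = +1 or -1 mod 197.
Compute by square-and-multiply:
  98 = 64 + 32 + 2 (binary 1100010)
  Repeated squaring mod 197: 159^1 = 159, 159^2 = 65, 159^4 = 88, 159^8 = 61, 159^16 = 175, 159^32 = 90, 159^64 = 23
  159^98 = 159^64 * 159^32 * 159^2 = 23 * 90 * 65 mod 197
    23 * 90 = 2070 = 100 mod 197
    100 * 65 = 6500 = 196 mod 197
  159^98 = 196 mod 197
Result 196 = p - 1 = -1 mod 197: 159 is a quadratic non-residue mod 197. As a residue in [0, p-1] the value is 196.
159^98 mod 197 = 196

196


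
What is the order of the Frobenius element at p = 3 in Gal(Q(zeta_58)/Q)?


The Frobenius at p in Gal(Q(zeta_n)/Q) = (Z/nZ)* is the class of p, so its order is ord_58(3), the smallest k >= 1 with 3^k = 1 mod 58.
n = 58 = 2 * 29, phi(58) = 28; the order divides phi(n).
Divisors of 28: 1, 2, 4, 7, 14, 28
Repeated squaring mod 58: 3^1 = 3, 3^2 = 9, 3^4 = 23, 3^8 = 7, 3^16 = 49
Test divisors in increasing order:
  k=1: 3^1 = 3 mod 58
  k=2: 3^2 = 9 mod 58
  k=4: 3^4 = 23 mod 58
  k=7: 3^7 = 23 * 9 * 3 = 41 mod 58
  k=14: 3^14 = 7 * 23 * 9 = 57 mod 58
  k=28: 3^28 = 49 * 7 * 23 = 1 mod 58  <- first divisor giving 1
Order = 28

28


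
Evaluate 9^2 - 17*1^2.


x^2 - d*y^2
= 9^2 - 17*1^2
= 81 - 17
= 64

64


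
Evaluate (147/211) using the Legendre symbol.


p = 211 is prime, so compute (147/211) with the reciprocity algorithm (Jacobi-symbol steps: pull out 2s via (2/n), flip via reciprocity, reduce):
  reciprocity: (147/211) -> -(211/147)
  reduce: (64/147)
  pull out 2: (2/147) = -1  (since 147 mod 8 = 3)
  pull out 2: (2/147) = -1  (since 147 mod 8 = 3)
  pull out 2: (2/147) = -1  (since 147 mod 8 = 3)
  pull out 2: (2/147) = -1  (since 147 mod 8 = 3)
  pull out 2: (2/147) = -1  (since 147 mod 8 = 3)
  pull out 2: (2/147) = -1  (since 147 mod 8 = 3)
  (1/147) = 1
Product of signs = -1
(147/211) = -1

-1


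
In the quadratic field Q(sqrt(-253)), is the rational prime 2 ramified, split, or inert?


K = Q(sqrt(-253)). Since d mod 4 = 3, disc(K) = -1012.
Check p | disc: -1012 mod 2 = 0.
p divides disc, so p ramifies: (p) = P^2 with e=2, f=1, g=1.
Therefore p is ramified.

ramified


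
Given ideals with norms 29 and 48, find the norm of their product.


N(IJ) = N(I) * N(J)
= 29 * 48
= 1392

1392


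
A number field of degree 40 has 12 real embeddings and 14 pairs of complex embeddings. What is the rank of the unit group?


By Dirichlet's unit theorem:
rank = r1 + r2 - 1
= 12 + 14 - 1
= 25

25


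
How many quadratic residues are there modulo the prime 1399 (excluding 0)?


For prime p, the number of non-zero quadratic residues is (p-1)/2.
= (1399-1)/2
= 699

699


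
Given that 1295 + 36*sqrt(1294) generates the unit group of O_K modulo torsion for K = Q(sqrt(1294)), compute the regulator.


epsilon = 1295 + 36*sqrt(1294)
= 2589.9996
R = ln(2589.9996)
= 7.8594

7.8594


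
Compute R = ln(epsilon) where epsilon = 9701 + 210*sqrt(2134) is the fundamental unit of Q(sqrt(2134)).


epsilon = 9701 + 210*sqrt(2134)
= 19401.9999
R = ln(19401.9999)
= 9.8731

9.8731


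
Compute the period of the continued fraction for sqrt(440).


Run the CF algorithm for sqrt(440).
a_0 = floor(sqrt(440)) = 20; set m_0=0, q_0=1.
Recurrence: m' = q*a - m,  q' = (d - m'^2)/q,  a' = floor((a_0 + m')/q').
  step 1: m=20, q=40, a=1
  step 2: m=20, q=1, a=40
a_2 = 2*a_0 = 40, so the period closes here.
sqrt(440) = [20; 1, 40]
Period length = 2

2


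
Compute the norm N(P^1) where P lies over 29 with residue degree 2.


N(P^a) = p^(a*f)
= 29^(1*2)
= 29^2
= 841

841


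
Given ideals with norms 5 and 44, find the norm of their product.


N(IJ) = N(I) * N(J)
= 5 * 44
= 220

220


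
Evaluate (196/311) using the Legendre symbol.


p = 311 is prime, so compute (196/311) with the reciprocity algorithm (Jacobi-symbol steps: pull out 2s via (2/n), flip via reciprocity, reduce):
  pull out 2: (2/311) = +1  (since 311 mod 8 = 7)
  pull out 2: (2/311) = +1  (since 311 mod 8 = 7)
  reciprocity: (49/311) -> +(311/49)
  reduce: (17/49)
  reciprocity: (17/49) -> +(49/17)
  reduce: (15/17)
  reciprocity: (15/17) -> +(17/15)
  reduce: (2/15)
  pull out 2: (2/15) = +1  (since 15 mod 8 = 7)
  (1/15) = 1
Product of signs = 1
(196/311) = 1

1
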